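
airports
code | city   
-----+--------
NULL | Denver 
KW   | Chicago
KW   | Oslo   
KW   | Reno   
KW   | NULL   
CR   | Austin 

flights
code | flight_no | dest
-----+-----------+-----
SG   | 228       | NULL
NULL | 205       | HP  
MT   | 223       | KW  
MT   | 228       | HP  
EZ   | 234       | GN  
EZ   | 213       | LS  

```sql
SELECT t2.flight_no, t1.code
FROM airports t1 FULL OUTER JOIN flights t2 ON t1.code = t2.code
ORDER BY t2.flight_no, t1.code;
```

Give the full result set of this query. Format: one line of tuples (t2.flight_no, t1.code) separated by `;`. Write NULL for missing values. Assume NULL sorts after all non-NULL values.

FULL OUTER JOIN keeps every row from both sides; unmatched rows get NULL for the other side's columns.
Matching on t1.code = t2.code. A NULL in a compared column never satisfies the condition.
Matched pairs: 0; unmatched t1 rows kept: 6; unmatched t2 rows kept: 6.

(205, NULL); (213, NULL); (223, NULL); (228, NULL); (228, NULL); (234, NULL); (NULL, CR); (NULL, KW); (NULL, KW); (NULL, KW); (NULL, KW); (NULL, NULL)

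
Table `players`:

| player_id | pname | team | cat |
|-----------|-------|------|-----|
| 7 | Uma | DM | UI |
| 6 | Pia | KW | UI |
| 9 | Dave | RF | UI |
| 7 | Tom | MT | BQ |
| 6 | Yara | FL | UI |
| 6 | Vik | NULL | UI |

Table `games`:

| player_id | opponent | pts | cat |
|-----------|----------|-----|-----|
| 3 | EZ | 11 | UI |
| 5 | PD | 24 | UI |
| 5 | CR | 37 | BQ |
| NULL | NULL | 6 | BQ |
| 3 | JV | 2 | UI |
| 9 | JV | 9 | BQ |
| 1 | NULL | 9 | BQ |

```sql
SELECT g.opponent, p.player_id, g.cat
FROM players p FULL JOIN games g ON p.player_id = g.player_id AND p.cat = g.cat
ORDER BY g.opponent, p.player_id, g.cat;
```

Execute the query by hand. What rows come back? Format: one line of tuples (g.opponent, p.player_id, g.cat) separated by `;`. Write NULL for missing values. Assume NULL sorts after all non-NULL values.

FULL OUTER JOIN keeps every row from both sides; unmatched rows get NULL for the other side's columns.
Matching on p.player_id = g.player_id AND p.cat = g.cat. A NULL in a compared column never satisfies the condition.
Matched pairs: 0; unmatched p rows kept: 6; unmatched g rows kept: 7.

(CR, NULL, BQ); (EZ, NULL, UI); (JV, NULL, BQ); (JV, NULL, UI); (PD, NULL, UI); (NULL, 6, NULL); (NULL, 6, NULL); (NULL, 6, NULL); (NULL, 7, NULL); (NULL, 7, NULL); (NULL, 9, NULL); (NULL, NULL, BQ); (NULL, NULL, BQ)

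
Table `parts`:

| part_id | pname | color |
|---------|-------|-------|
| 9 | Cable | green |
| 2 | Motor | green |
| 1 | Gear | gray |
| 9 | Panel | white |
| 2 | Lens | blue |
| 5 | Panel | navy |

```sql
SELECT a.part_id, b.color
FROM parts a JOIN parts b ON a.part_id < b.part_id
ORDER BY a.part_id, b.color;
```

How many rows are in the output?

INNER JOIN keeps only pairs where the ON condition holds.
Matching on a.part_id < b.part_id.
- a[0] part_id=9 → no match; dropped.
- a[1] part_id=2 → 3 match(es) in b → 3 row(s).
- a[2] part_id=1 → 5 match(es) in b → 5 row(s).
- a[3] part_id=9 → no match; dropped.
- a[4] part_id=2 → 3 match(es) in b → 3 row(s).
- a[5] part_id=5 → 2 match(es) in b → 2 row(s).
Total: 13 rows.

13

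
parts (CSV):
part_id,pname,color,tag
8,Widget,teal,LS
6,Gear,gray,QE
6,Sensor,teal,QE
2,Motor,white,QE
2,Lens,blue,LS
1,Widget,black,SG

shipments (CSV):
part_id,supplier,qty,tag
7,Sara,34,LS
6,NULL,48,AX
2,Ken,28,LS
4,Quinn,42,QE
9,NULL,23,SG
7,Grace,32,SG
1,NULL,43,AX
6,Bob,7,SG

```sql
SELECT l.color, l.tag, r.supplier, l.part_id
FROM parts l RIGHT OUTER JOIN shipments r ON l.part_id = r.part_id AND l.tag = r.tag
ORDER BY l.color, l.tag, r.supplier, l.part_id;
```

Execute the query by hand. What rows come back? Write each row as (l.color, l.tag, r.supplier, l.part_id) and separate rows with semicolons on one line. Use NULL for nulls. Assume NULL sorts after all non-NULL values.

RIGHT JOIN keeps every row from `shipments`; unmatched rows get NULL for `parts`'s columns.
Matching on l.part_id = r.part_id AND l.tag = r.tag.
- l[0] part_id=8, tag=LS → no match.
- l[1] part_id=6, tag=QE → no match.
- l[2] part_id=6, tag=QE → no match.
- l[3] part_id=2, tag=QE → no match.
- l[4] part_id=2, tag=LS → 1 match(es) in r → 1 row(s).
- l[5] part_id=1, tag=SG → no match.
- 7 r row(s) had no l match → kept, l columns NULL.
After projecting and ordering:
l.color | l.tag | r.supplier | l.part_id
blue | LS | Ken | 2
NULL | NULL | Bob | NULL
NULL | NULL | Grace | NULL
NULL | NULL | Quinn | NULL
NULL | NULL | Sara | NULL
NULL | NULL | NULL | NULL
NULL | NULL | NULL | NULL
NULL | NULL | NULL | NULL

(blue, LS, Ken, 2); (NULL, NULL, Bob, NULL); (NULL, NULL, Grace, NULL); (NULL, NULL, Quinn, NULL); (NULL, NULL, Sara, NULL); (NULL, NULL, NULL, NULL); (NULL, NULL, NULL, NULL); (NULL, NULL, NULL, NULL)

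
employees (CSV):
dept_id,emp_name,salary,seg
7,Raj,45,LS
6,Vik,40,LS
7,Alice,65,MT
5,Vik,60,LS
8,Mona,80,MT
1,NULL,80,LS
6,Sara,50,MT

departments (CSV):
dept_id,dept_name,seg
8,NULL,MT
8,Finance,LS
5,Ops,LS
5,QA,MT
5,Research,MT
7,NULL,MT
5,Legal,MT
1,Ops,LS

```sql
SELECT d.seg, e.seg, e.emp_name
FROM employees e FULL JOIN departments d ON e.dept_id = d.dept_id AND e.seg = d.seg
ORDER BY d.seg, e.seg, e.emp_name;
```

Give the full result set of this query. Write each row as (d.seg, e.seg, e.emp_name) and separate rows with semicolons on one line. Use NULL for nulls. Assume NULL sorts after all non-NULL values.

(LS, LS, Vik); (LS, LS, NULL); (LS, NULL, NULL); (MT, MT, Alice); (MT, MT, Mona); (MT, NULL, NULL); (MT, NULL, NULL); (MT, NULL, NULL); (NULL, LS, Raj); (NULL, LS, Vik); (NULL, MT, Sara)

FULL OUTER JOIN keeps every row from both sides; unmatched rows get NULL for the other side's columns.
Matching on e.dept_id = d.dept_id AND e.seg = d.seg.
Matched pairs: 4; unmatched e rows kept: 3; unmatched d rows kept: 4.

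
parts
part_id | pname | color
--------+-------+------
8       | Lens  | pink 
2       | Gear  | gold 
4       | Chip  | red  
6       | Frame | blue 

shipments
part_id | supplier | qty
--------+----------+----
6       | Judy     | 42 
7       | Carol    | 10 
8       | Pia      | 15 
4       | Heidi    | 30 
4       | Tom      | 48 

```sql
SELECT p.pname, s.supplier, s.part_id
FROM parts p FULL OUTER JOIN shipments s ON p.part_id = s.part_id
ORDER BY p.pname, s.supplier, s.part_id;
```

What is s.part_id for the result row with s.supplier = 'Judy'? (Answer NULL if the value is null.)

6

FULL OUTER JOIN keeps every row from both sides; unmatched rows get NULL for the other side's columns.
Matching on p.part_id = s.part_id.
- p[0] part_id=8 → 1 match(es) in s → 1 row(s).
- p[1] part_id=2 → no match; kept with NULLs on the s side.
- p[2] part_id=4 → 2 match(es) in s → 2 row(s).
- p[3] part_id=6 → 1 match(es) in s → 1 row(s).
- 1 s row(s) had no p match → kept, p columns NULL.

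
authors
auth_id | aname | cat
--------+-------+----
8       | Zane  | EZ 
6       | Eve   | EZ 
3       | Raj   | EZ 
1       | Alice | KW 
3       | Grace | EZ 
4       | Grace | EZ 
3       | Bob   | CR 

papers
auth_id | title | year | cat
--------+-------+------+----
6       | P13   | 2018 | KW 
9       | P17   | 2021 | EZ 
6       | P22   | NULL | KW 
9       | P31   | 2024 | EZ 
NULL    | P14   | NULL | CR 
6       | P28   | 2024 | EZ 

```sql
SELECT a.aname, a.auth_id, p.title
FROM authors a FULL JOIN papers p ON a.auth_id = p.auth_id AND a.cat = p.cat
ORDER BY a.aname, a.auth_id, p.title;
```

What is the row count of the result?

FULL OUTER JOIN keeps every row from both sides; unmatched rows get NULL for the other side's columns.
Matching on a.auth_id = p.auth_id AND a.cat = p.cat. A NULL in a compared column never satisfies the condition.
- auth_id=8, cat=EZ: no p row matches, row kept with p columns NULL.
- auth_id=6, cat=EZ: 1 matching p row(s), so 1 row(s) emitted.
- auth_id=3, cat=EZ: no p row matches, row kept with p columns NULL.
- auth_id=1, cat=KW: no p row matches, row kept with p columns NULL.
- auth_id=3, cat=EZ: no p row matches, row kept with p columns NULL.
- auth_id=4, cat=EZ: no p row matches, row kept with p columns NULL.
- auth_id=3, cat=CR: no p row matches, row kept with p columns NULL.
- 5 p row(s) had no a match → kept, a columns NULL.
Total: 1 matched + 11 padded = 12 rows.

12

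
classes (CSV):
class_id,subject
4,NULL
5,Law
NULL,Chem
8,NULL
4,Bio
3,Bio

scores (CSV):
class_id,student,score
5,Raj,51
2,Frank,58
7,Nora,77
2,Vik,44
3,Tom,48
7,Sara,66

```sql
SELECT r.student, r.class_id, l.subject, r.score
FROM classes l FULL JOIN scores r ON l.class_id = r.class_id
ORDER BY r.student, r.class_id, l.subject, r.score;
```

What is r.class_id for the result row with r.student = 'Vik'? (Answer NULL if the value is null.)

2

FULL OUTER JOIN keeps every row from both sides; unmatched rows get NULL for the other side's columns.
Matching on l.class_id = r.class_id. A NULL in a compared column never satisfies the condition.
- l[0] class_id=4 → no match; kept with NULLs on the r side.
- l[1] class_id=5 → 1 match(es) in r → 1 row(s).
- l[2] class_id=NULL → no match; kept with NULLs on the r side.
- l[3] class_id=8 → no match; kept with NULLs on the r side.
- l[4] class_id=4 → no match; kept with NULLs on the r side.
- l[5] class_id=3 → 1 match(es) in r → 1 row(s).
- plus 4 unmatched r row(s), each kept with NULL l columns.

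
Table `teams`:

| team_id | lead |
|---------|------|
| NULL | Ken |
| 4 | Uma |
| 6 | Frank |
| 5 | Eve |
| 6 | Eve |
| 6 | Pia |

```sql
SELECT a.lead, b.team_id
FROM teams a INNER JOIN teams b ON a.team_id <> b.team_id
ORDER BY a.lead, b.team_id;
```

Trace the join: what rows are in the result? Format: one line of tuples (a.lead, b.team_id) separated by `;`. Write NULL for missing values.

(Eve, 4); (Eve, 4); (Eve, 5); (Eve, 6); (Eve, 6); (Eve, 6); (Frank, 4); (Frank, 5); (Pia, 4); (Pia, 5); (Uma, 5); (Uma, 6); (Uma, 6); (Uma, 6)

INNER JOIN keeps only pairs where the ON condition holds.
Matching on a.team_id <> b.team_id. A NULL in a compared column never satisfies the condition.
- a row (team_id=NULL): no match → dropped.
- a row (team_id=4): matches 4 b row(s) → 4 output row(s).
- a row (team_id=6): matches 2 b row(s) → 2 output row(s).
- a row (team_id=5): matches 4 b row(s) → 4 output row(s).
- a row (team_id=6): matches 2 b row(s) → 2 output row(s).
- a row (team_id=6): matches 2 b row(s) → 2 output row(s).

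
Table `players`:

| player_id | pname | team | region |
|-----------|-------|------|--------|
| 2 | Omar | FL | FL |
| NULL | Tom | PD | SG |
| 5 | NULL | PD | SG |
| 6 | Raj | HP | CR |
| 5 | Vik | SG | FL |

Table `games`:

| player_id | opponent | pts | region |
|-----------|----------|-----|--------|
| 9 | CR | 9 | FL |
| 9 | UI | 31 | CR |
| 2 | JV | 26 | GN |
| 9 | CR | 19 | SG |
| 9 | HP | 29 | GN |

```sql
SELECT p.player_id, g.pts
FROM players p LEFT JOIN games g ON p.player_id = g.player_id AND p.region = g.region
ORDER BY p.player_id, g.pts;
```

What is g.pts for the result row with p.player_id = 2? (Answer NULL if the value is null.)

NULL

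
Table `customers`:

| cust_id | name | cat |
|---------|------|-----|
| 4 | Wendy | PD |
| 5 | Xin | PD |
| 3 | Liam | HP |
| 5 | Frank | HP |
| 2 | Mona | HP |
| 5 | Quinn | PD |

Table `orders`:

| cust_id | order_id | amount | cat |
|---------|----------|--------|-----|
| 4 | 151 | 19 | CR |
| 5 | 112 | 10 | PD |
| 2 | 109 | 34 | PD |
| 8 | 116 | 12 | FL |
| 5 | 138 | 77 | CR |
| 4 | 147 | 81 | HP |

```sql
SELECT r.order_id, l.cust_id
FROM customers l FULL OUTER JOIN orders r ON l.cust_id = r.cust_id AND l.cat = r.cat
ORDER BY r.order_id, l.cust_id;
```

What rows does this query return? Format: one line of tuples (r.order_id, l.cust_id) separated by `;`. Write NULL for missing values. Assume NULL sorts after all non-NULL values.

(109, NULL); (112, 5); (112, 5); (116, NULL); (138, NULL); (147, NULL); (151, NULL); (NULL, 2); (NULL, 3); (NULL, 4); (NULL, 5)

FULL OUTER JOIN keeps every row from both sides; unmatched rows get NULL for the other side's columns.
Matching on l.cust_id = r.cust_id AND l.cat = r.cat.
- l (cust_id=4, cat=PD) has no partner → padded with NULL.
- l (cust_id=5, cat=PD) pairs with 1 row(s) of r.
- l (cust_id=3, cat=HP) has no partner → padded with NULL.
- l (cust_id=5, cat=HP) has no partner → padded with NULL.
- l (cust_id=2, cat=HP) has no partner → padded with NULL.
- l (cust_id=5, cat=PD) pairs with 1 row(s) of r.
- 5 row(s) from r found no l partner → padded with NULL.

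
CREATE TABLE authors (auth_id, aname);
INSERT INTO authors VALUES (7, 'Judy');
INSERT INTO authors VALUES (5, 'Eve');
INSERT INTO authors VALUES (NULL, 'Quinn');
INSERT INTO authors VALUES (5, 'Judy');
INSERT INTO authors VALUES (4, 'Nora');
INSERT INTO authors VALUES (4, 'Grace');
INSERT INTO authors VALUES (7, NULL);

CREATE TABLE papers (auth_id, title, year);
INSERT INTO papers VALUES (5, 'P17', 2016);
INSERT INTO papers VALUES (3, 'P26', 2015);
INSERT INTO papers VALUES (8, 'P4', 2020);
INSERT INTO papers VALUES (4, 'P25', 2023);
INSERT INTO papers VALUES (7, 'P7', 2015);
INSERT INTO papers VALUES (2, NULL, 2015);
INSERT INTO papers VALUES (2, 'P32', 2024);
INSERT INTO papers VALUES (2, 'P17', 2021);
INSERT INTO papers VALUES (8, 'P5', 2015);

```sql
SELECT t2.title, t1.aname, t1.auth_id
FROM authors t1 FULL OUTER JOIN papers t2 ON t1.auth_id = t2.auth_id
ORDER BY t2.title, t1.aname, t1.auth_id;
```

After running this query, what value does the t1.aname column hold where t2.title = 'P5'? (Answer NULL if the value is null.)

FULL OUTER JOIN keeps every row from both sides; unmatched rows get NULL for the other side's columns.
Matching on t1.auth_id = t2.auth_id. A NULL in a compared column never satisfies the condition.
- t1 (auth_id=7) pairs with 1 row(s) of t2.
- t1 (auth_id=5) pairs with 1 row(s) of t2.
- t1 (auth_id=NULL) has no partner → padded with NULL.
- t1 (auth_id=5) pairs with 1 row(s) of t2.
- t1 (auth_id=4) pairs with 1 row(s) of t2.
- t1 (auth_id=4) pairs with 1 row(s) of t2.
- t1 (auth_id=7) pairs with 1 row(s) of t2.
- 6 row(s) from t2 found no t1 partner → padded with NULL.

NULL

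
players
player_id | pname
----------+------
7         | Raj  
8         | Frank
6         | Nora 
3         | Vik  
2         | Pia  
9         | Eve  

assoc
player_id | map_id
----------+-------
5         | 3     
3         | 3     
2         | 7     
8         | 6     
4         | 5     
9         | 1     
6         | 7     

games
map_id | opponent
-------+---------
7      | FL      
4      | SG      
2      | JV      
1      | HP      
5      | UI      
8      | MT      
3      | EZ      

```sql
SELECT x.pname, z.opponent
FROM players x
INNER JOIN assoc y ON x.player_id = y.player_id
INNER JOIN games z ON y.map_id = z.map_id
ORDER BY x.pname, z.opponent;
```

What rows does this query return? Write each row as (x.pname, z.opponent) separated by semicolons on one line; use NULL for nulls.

Step 1 — x INNER JOIN y on player_id → 5 row(s).
Then INNER JOIN `games z` on map_id: keep only rows whose y.map_id appears in z.

(Eve, HP); (Nora, FL); (Pia, FL); (Vik, EZ)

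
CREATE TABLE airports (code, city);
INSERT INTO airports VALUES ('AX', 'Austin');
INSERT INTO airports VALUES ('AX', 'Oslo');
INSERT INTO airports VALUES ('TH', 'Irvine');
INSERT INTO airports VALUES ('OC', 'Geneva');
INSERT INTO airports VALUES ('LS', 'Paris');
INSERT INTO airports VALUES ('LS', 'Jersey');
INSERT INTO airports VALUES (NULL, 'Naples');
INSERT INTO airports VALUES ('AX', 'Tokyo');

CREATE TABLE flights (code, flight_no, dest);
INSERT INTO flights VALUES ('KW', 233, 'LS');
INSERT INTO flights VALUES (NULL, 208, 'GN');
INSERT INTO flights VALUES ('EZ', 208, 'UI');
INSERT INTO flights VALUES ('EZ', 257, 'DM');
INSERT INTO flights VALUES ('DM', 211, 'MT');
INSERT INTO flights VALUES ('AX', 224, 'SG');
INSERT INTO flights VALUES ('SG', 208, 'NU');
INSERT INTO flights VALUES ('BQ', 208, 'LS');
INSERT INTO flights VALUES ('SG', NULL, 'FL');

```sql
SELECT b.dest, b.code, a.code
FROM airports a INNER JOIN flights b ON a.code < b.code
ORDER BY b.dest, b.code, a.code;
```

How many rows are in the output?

27

INNER JOIN keeps only pairs where the ON condition holds.
Matching on a.code < b.code. A NULL in a compared column never satisfies the condition.
- a[0] code=AX → 7 match(es) in b → 7 row(s).
- a[1] code=AX → 7 match(es) in b → 7 row(s).
- a[2] code=TH → no match; dropped.
- a[3] code=OC → 2 match(es) in b → 2 row(s).
- a[4] code=LS → 2 match(es) in b → 2 row(s).
- a[5] code=LS → 2 match(es) in b → 2 row(s).
- a[6] code=NULL → no match; dropped.
- a[7] code=AX → 7 match(es) in b → 7 row(s).
Total: 27 rows.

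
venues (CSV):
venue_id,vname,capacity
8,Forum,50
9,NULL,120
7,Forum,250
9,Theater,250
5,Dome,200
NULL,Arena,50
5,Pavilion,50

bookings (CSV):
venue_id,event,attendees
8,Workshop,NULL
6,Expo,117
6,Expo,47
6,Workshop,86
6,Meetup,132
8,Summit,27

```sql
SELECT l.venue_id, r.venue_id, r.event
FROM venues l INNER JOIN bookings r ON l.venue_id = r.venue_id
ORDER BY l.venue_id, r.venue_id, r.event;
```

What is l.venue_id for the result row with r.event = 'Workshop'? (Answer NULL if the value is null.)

8

INNER JOIN keeps only pairs where the ON condition holds.
Matching on l.venue_id = r.venue_id. A NULL in a compared column never satisfies the condition.
- l row (venue_id=8): matches 2 r row(s) → 2 output row(s).
- l row (venue_id=9): no match → dropped.
- l row (venue_id=7): no match → dropped.
- l row (venue_id=9): no match → dropped.
- l row (venue_id=5): no match → dropped.
- l row (venue_id=NULL): no match → dropped.
- l row (venue_id=5): no match → dropped.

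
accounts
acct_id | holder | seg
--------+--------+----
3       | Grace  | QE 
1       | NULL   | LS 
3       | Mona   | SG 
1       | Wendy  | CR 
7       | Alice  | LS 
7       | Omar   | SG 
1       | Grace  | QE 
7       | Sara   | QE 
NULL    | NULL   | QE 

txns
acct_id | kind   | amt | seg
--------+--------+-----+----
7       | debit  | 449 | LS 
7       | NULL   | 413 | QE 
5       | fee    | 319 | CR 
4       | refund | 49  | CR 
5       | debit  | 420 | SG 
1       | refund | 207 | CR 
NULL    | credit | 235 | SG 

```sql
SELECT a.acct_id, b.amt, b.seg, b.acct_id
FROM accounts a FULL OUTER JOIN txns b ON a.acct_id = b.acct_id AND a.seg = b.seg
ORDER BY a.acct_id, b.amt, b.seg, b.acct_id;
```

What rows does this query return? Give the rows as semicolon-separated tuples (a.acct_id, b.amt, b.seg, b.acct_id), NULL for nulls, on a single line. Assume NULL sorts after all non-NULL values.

FULL OUTER JOIN keeps every row from both sides; unmatched rows get NULL for the other side's columns.
Matching on a.acct_id = b.acct_id AND a.seg = b.seg. A NULL in a compared column never satisfies the condition.
- a (acct_id=3, seg=QE) has no partner → padded with NULL.
- a (acct_id=1, seg=LS) has no partner → padded with NULL.
- a (acct_id=3, seg=SG) has no partner → padded with NULL.
- a (acct_id=1, seg=CR) pairs with 1 row(s) of b.
- a (acct_id=7, seg=LS) pairs with 1 row(s) of b.
- a (acct_id=7, seg=SG) has no partner → padded with NULL.
- a (acct_id=1, seg=QE) has no partner → padded with NULL.
- a (acct_id=7, seg=QE) pairs with 1 row(s) of b.
- a (acct_id=NULL, seg=QE) has no partner → padded with NULL.
- 4 b row(s) had no a match → kept, a columns NULL.

(1, 207, CR, 1); (1, NULL, NULL, NULL); (1, NULL, NULL, NULL); (3, NULL, NULL, NULL); (3, NULL, NULL, NULL); (7, 413, QE, 7); (7, 449, LS, 7); (7, NULL, NULL, NULL); (NULL, 49, CR, 4); (NULL, 235, SG, NULL); (NULL, 319, CR, 5); (NULL, 420, SG, 5); (NULL, NULL, NULL, NULL)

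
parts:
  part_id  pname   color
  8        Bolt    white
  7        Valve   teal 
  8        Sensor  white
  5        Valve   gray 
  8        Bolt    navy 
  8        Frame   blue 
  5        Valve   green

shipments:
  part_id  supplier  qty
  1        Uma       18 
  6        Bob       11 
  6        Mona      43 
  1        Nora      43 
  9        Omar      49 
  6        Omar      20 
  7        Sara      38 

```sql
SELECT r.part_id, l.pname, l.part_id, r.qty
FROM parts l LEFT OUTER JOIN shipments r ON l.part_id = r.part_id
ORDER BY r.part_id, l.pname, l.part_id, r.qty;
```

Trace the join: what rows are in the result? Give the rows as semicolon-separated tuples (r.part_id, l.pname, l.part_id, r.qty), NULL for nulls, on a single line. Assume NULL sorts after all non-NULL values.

(7, Valve, 7, 38); (NULL, Bolt, 8, NULL); (NULL, Bolt, 8, NULL); (NULL, Frame, 8, NULL); (NULL, Sensor, 8, NULL); (NULL, Valve, 5, NULL); (NULL, Valve, 5, NULL)

LEFT JOIN keeps every row from `parts`; unmatched rows get NULL for `shipments`'s columns.
Matching on l.part_id = r.part_id.
- l row (part_id=8): no match → kept, r columns NULL.
- l row (part_id=7): matches 1 r row(s) → 1 output row(s).
- l row (part_id=8): no match → kept, r columns NULL.
- l row (part_id=5): no match → kept, r columns NULL.
- l row (part_id=8): no match → kept, r columns NULL.
- l row (part_id=8): no match → kept, r columns NULL.
- l row (part_id=5): no match → kept, r columns NULL.
After projecting and ordering:
r.part_id | l.pname | l.part_id | r.qty
7 | Valve | 7 | 38
NULL | Bolt | 8 | NULL
NULL | Bolt | 8 | NULL
NULL | Frame | 8 | NULL
NULL | Sensor | 8 | NULL
NULL | Valve | 5 | NULL
NULL | Valve | 5 | NULL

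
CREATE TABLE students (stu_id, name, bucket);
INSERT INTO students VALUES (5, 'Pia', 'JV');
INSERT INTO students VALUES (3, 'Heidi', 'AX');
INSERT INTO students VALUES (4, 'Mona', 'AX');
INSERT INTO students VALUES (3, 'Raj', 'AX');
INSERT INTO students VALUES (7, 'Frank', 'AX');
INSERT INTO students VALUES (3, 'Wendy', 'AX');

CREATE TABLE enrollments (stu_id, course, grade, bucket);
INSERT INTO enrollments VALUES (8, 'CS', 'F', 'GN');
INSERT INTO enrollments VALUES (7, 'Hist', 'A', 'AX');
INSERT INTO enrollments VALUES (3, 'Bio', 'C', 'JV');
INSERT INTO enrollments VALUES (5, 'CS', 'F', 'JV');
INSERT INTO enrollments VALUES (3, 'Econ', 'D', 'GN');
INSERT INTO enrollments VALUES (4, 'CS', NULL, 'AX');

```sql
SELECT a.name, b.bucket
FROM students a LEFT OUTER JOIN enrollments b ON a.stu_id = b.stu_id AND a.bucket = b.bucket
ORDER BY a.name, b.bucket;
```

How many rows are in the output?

LEFT JOIN keeps every row from `students`; unmatched rows get NULL for `enrollments`'s columns.
Matching on a.stu_id = b.stu_id AND a.bucket = b.bucket.
Matched pairs: 3; unmatched a rows kept: 3.
Total: 3 matched + 3 padded = 6 rows.

6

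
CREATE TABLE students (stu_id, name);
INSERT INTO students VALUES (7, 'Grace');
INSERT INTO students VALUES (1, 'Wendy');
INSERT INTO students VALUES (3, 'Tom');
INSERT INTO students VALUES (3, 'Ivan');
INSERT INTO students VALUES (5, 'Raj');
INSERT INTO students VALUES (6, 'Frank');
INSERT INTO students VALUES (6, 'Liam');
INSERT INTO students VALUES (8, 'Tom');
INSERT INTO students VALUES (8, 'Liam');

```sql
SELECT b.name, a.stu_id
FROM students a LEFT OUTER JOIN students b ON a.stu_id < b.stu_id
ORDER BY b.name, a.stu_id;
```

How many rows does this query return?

35

LEFT JOIN keeps every row from `students a`; unmatched rows get NULL for `students b`'s columns.
Matching on a.stu_id < b.stu_id.
- a[0] stu_id=7 → 2 match(es) in b → 2 row(s).
- a[1] stu_id=1 → 8 match(es) in b → 8 row(s).
- a[2] stu_id=3 → 6 match(es) in b → 6 row(s).
- a[3] stu_id=3 → 6 match(es) in b → 6 row(s).
- a[4] stu_id=5 → 5 match(es) in b → 5 row(s).
- a[5] stu_id=6 → 3 match(es) in b → 3 row(s).
- a[6] stu_id=6 → 3 match(es) in b → 3 row(s).
- a[7] stu_id=8 → no match; kept with NULLs on the b side.
- a[8] stu_id=8 → no match; kept with NULLs on the b side.
Total: 33 matched + 2 padded = 35 rows.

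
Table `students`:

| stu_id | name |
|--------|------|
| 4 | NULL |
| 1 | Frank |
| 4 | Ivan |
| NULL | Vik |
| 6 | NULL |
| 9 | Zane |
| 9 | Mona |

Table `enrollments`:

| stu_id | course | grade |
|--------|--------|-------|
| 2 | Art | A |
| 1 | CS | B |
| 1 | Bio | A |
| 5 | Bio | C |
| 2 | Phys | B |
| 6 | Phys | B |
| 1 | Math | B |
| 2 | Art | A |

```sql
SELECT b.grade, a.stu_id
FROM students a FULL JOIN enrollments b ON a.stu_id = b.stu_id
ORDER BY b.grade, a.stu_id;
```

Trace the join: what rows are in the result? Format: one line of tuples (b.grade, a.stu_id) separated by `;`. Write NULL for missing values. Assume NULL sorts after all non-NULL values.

FULL OUTER JOIN keeps every row from both sides; unmatched rows get NULL for the other side's columns.
Matching on a.stu_id = b.stu_id. A NULL in a compared column never satisfies the condition.
- stu_id=4: no b row matches, row kept with b columns NULL.
- stu_id=1: 3 matching b row(s), so 3 row(s) emitted.
- stu_id=4: no b row matches, row kept with b columns NULL.
- stu_id=NULL: no b row matches, row kept with b columns NULL.
- stu_id=6: 1 matching b row(s), so 1 row(s) emitted.
- stu_id=9: no b row matches, row kept with b columns NULL.
- stu_id=9: no b row matches, row kept with b columns NULL.
- plus 4 unmatched b row(s), each kept with NULL a columns.

(A, 1); (A, NULL); (A, NULL); (B, 1); (B, 1); (B, 6); (B, NULL); (C, NULL); (NULL, 4); (NULL, 4); (NULL, 9); (NULL, 9); (NULL, NULL)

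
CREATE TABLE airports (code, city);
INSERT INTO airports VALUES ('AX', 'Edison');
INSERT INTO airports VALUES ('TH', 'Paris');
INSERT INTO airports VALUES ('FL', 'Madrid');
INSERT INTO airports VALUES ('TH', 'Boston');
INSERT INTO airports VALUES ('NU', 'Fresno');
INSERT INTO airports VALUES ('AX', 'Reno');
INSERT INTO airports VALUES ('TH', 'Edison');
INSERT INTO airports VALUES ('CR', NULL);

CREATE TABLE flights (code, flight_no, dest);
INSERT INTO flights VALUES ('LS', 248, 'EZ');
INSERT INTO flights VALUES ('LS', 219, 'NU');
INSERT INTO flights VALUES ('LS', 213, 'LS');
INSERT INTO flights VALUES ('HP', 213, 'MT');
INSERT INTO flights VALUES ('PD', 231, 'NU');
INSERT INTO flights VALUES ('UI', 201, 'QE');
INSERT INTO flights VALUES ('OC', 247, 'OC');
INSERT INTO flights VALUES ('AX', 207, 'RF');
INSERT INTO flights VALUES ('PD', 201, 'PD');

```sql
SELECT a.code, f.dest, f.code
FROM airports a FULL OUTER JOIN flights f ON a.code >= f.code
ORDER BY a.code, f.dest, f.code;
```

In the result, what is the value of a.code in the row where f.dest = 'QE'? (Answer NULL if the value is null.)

NULL

FULL OUTER JOIN keeps every row from both sides; unmatched rows get NULL for the other side's columns.
Matching on a.code >= f.code.
- code=AX: 1 matching f row(s), so 1 row(s) emitted.
- code=TH: 8 matching f row(s), so 8 row(s) emitted.
- code=FL: 1 matching f row(s), so 1 row(s) emitted.
- code=TH: 8 matching f row(s), so 8 row(s) emitted.
- code=NU: 5 matching f row(s), so 5 row(s) emitted.
- code=AX: 1 matching f row(s), so 1 row(s) emitted.
- code=TH: 8 matching f row(s), so 8 row(s) emitted.
- code=CR: 1 matching f row(s), so 1 row(s) emitted.
- 1 row(s) from f found no a partner → padded with NULL.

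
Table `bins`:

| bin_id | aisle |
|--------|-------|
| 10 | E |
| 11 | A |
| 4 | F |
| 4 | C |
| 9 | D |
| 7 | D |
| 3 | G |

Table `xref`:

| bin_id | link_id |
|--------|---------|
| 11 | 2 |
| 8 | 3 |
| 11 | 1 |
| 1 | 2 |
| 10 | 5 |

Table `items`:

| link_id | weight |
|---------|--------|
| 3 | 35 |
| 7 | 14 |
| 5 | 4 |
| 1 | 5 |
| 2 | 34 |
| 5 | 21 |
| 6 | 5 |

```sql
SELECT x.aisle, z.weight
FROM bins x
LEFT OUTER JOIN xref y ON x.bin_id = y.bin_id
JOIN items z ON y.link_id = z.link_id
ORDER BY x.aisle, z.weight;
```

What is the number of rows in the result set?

Evaluate left to right. First `bins x LEFT JOIN xref y` on bin_id: 8 row(s).
Then INNER JOIN `items z` on link_id: keep only rows whose y.link_id appears in z.
Result: 4 row(s).

4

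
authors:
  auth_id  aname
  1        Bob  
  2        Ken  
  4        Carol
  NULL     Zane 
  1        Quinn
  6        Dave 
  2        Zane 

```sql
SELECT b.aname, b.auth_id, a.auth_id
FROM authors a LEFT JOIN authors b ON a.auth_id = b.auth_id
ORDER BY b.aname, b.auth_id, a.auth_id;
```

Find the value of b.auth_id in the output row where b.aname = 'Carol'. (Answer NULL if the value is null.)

4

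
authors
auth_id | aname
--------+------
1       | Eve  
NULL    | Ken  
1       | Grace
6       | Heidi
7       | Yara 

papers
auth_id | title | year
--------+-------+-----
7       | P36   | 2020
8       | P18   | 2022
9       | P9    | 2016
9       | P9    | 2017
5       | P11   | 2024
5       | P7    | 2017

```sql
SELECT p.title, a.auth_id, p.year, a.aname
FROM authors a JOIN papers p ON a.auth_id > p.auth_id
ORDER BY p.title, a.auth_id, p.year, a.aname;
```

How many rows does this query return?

4

INNER JOIN keeps only pairs where the ON condition holds.
Matching on a.auth_id > p.auth_id. A NULL in a compared column never satisfies the condition.
- a row (auth_id=1): no match → dropped.
- a row (auth_id=NULL): no match → dropped.
- a row (auth_id=1): no match → dropped.
- a row (auth_id=6): matches 2 p row(s) → 2 output row(s).
- a row (auth_id=7): matches 2 p row(s) → 2 output row(s).
Total: 4 rows.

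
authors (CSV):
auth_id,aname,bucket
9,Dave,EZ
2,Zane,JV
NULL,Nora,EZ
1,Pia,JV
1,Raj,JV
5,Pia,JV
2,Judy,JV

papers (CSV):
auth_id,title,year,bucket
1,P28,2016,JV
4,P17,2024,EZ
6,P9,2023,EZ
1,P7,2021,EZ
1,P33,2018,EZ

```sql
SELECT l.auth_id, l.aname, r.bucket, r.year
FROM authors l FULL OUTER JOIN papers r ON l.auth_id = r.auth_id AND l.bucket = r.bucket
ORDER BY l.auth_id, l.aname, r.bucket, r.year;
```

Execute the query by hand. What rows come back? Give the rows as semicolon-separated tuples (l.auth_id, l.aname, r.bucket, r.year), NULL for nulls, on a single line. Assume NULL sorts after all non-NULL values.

(1, Pia, JV, 2016); (1, Raj, JV, 2016); (2, Judy, NULL, NULL); (2, Zane, NULL, NULL); (5, Pia, NULL, NULL); (9, Dave, NULL, NULL); (NULL, Nora, NULL, NULL); (NULL, NULL, EZ, 2018); (NULL, NULL, EZ, 2021); (NULL, NULL, EZ, 2023); (NULL, NULL, EZ, 2024)

FULL OUTER JOIN keeps every row from both sides; unmatched rows get NULL for the other side's columns.
Matching on l.auth_id = r.auth_id AND l.bucket = r.bucket. A NULL in a compared column never satisfies the condition.
- auth_id=9, bucket=EZ: no r row matches, row kept with r columns NULL.
- auth_id=2, bucket=JV: no r row matches, row kept with r columns NULL.
- auth_id=NULL, bucket=EZ: no r row matches, row kept with r columns NULL.
- auth_id=1, bucket=JV: 1 matching r row(s), so 1 row(s) emitted.
- auth_id=1, bucket=JV: 1 matching r row(s), so 1 row(s) emitted.
- auth_id=5, bucket=JV: no r row matches, row kept with r columns NULL.
- auth_id=2, bucket=JV: no r row matches, row kept with r columns NULL.
- plus 4 unmatched r row(s), each kept with NULL l columns.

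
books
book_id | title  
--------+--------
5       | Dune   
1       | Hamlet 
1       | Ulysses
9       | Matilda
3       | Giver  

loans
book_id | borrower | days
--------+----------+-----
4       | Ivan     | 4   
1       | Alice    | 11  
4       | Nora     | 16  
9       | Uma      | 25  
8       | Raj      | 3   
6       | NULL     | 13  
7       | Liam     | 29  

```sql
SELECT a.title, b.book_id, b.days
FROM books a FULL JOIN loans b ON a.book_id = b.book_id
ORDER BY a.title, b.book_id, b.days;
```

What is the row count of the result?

FULL OUTER JOIN keeps every row from both sides; unmatched rows get NULL for the other side's columns.
Matching on a.book_id = b.book_id.
- book_id=5: no b row matches, row kept with b columns NULL.
- book_id=1: 1 matching b row(s), so 1 row(s) emitted.
- book_id=1: 1 matching b row(s), so 1 row(s) emitted.
- book_id=9: 1 matching b row(s), so 1 row(s) emitted.
- book_id=3: no b row matches, row kept with b columns NULL.
- plus 5 unmatched b row(s), each kept with NULL a columns.
Total: 3 matched + 7 padded = 10 rows.

10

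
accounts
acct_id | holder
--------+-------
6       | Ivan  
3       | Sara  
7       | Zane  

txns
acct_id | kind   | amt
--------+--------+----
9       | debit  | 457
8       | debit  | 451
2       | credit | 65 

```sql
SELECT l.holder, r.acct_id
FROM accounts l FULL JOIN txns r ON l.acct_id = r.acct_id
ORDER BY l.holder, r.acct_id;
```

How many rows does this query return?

FULL OUTER JOIN keeps every row from both sides; unmatched rows get NULL for the other side's columns.
Matching on l.acct_id = r.acct_id.
- l row (acct_id=6): no match → kept, r columns NULL.
- l row (acct_id=3): no match → kept, r columns NULL.
- l row (acct_id=7): no match → kept, r columns NULL.
- 3 r row(s) had no l match → kept, l columns NULL.
Total: 0 matched + 6 padded = 6 rows.

6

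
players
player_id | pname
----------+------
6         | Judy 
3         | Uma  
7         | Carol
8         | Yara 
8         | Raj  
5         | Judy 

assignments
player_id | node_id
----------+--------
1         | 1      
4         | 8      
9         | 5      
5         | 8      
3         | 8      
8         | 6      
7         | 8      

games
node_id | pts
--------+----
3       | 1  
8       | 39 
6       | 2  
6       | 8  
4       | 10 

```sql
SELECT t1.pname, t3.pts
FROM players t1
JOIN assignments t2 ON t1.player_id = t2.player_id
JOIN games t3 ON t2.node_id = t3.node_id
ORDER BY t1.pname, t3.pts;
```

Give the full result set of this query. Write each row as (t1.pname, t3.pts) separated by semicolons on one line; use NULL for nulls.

(Carol, 39); (Judy, 39); (Raj, 2); (Raj, 8); (Uma, 39); (Yara, 2); (Yara, 8)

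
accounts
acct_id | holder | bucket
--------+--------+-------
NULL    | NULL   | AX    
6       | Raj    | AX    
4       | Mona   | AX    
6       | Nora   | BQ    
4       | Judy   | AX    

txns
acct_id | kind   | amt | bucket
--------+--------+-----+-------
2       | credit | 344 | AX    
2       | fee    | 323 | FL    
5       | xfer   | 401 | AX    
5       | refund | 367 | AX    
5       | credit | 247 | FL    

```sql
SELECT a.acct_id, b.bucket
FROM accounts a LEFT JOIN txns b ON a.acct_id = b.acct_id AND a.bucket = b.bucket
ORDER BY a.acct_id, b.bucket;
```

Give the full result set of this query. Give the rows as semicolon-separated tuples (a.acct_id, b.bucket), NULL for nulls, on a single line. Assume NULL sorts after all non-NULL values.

(4, NULL); (4, NULL); (6, NULL); (6, NULL); (NULL, NULL)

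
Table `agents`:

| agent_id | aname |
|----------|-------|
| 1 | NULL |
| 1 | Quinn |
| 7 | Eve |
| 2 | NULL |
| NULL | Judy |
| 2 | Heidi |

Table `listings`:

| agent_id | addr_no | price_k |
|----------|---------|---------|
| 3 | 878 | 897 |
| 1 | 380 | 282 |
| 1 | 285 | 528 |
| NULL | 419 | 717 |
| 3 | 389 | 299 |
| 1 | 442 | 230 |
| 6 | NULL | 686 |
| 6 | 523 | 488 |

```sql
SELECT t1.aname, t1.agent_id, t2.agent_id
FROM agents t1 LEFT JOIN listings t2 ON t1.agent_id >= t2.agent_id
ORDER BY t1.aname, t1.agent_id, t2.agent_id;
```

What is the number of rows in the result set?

20

LEFT JOIN keeps every row from `agents`; unmatched rows get NULL for `listings`'s columns.
Matching on t1.agent_id >= t2.agent_id. A NULL in a compared column never satisfies the condition.
- agent_id=1: 3 matching t2 row(s), so 3 row(s) emitted.
- agent_id=1: 3 matching t2 row(s), so 3 row(s) emitted.
- agent_id=7: 7 matching t2 row(s), so 7 row(s) emitted.
- agent_id=2: 3 matching t2 row(s), so 3 row(s) emitted.
- agent_id=NULL: no t2 row matches, row kept with t2 columns NULL.
- agent_id=2: 3 matching t2 row(s), so 3 row(s) emitted.
Total: 19 matched + 1 padded = 20 rows.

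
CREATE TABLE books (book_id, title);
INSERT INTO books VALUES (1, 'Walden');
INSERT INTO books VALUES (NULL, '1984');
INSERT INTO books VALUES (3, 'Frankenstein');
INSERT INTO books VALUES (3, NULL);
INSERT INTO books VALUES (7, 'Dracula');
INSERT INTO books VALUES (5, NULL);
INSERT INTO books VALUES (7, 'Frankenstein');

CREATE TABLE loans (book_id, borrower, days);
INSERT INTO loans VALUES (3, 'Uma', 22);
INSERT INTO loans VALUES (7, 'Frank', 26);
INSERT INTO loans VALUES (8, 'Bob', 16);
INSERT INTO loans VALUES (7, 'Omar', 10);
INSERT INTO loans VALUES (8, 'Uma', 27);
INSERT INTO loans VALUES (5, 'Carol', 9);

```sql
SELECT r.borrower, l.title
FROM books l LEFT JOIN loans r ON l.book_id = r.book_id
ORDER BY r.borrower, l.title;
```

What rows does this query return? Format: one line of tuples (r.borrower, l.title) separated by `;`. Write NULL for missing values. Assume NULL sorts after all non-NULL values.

LEFT JOIN keeps every row from `books`; unmatched rows get NULL for `loans`'s columns.
Matching on l.book_id = r.book_id. A NULL in a compared column never satisfies the condition.
Matched pairs: 7; unmatched l rows kept: 2.

(Carol, NULL); (Frank, Dracula); (Frank, Frankenstein); (Omar, Dracula); (Omar, Frankenstein); (Uma, Frankenstein); (Uma, NULL); (NULL, 1984); (NULL, Walden)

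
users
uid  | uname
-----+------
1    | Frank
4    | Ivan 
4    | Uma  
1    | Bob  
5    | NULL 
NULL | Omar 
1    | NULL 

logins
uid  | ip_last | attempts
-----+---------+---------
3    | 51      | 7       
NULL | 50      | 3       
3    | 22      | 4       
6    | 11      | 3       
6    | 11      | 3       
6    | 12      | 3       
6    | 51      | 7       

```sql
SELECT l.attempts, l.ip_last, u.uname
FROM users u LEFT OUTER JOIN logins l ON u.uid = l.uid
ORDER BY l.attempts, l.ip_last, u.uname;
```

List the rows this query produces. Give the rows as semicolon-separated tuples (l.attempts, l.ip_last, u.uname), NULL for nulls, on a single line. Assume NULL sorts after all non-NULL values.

(NULL, NULL, Bob); (NULL, NULL, Frank); (NULL, NULL, Ivan); (NULL, NULL, Omar); (NULL, NULL, Uma); (NULL, NULL, NULL); (NULL, NULL, NULL)

LEFT JOIN keeps every row from `users`; unmatched rows get NULL for `logins`'s columns.
Matching on u.uid = l.uid. A NULL in a compared column never satisfies the condition.
- uid=1: no l row matches, row kept with l columns NULL.
- uid=4: no l row matches, row kept with l columns NULL.
- uid=4: no l row matches, row kept with l columns NULL.
- uid=1: no l row matches, row kept with l columns NULL.
- uid=5: no l row matches, row kept with l columns NULL.
- uid=NULL: no l row matches, row kept with l columns NULL.
- uid=1: no l row matches, row kept with l columns NULL.
After projecting and ordering:
l.attempts | l.ip_last | u.uname
NULL | NULL | Bob
NULL | NULL | Frank
NULL | NULL | Ivan
NULL | NULL | Omar
NULL | NULL | Uma
NULL | NULL | NULL
NULL | NULL | NULL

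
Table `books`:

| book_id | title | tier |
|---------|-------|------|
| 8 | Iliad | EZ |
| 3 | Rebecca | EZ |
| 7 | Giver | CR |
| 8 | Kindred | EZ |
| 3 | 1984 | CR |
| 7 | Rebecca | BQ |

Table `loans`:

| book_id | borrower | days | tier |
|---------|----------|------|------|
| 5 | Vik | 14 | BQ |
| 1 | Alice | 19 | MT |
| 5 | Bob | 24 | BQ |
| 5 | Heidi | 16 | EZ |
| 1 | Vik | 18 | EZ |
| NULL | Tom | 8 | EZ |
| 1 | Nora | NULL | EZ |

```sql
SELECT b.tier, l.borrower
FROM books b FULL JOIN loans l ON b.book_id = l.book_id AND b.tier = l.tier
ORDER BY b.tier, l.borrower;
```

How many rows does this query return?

13

FULL OUTER JOIN keeps every row from both sides; unmatched rows get NULL for the other side's columns.
Matching on b.book_id = l.book_id AND b.tier = l.tier. A NULL in a compared column never satisfies the condition.
Matched pairs: 0; unmatched b rows kept: 6; unmatched l rows kept: 7.
Total: 0 matched + 13 padded = 13 rows.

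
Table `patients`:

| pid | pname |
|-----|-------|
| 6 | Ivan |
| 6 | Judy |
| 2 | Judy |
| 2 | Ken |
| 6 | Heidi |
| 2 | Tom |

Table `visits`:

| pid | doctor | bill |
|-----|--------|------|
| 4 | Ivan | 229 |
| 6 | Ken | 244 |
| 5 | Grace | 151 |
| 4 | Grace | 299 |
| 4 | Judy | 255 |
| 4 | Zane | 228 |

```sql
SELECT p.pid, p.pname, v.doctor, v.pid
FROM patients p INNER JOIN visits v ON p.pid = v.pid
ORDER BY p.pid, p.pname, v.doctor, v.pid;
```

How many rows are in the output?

3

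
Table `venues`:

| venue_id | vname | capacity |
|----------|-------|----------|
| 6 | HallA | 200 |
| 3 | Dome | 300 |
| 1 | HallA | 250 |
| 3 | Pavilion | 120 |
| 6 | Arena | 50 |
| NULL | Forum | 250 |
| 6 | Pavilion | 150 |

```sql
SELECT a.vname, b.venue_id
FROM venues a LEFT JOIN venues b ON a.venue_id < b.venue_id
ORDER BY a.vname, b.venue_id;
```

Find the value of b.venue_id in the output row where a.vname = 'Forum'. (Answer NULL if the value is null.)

NULL

LEFT JOIN keeps every row from `venues a`; unmatched rows get NULL for `venues b`'s columns.
Matching on a.venue_id < b.venue_id. A NULL in a compared column never satisfies the condition.
- venue_id=6: no b row matches, row kept with b columns NULL.
- venue_id=3: 3 matching b row(s), so 3 row(s) emitted.
- venue_id=1: 5 matching b row(s), so 5 row(s) emitted.
- venue_id=3: 3 matching b row(s), so 3 row(s) emitted.
- venue_id=6: no b row matches, row kept with b columns NULL.
- venue_id=NULL: no b row matches, row kept with b columns NULL.
- venue_id=6: no b row matches, row kept with b columns NULL.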